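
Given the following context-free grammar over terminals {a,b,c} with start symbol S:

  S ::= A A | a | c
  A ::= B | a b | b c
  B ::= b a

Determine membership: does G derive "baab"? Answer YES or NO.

Convert to CNF:
  S -> A A | a | c
  A -> T0 T1 | T1 T0 | T1 T2
  B -> T1 T0
  T0 -> a
  T1 -> b
  T2 -> c

CYK table (by increasing span):
  [0..0]={T1}  "b"  orig:{}
  [1..1]={S,T0}  "a"  orig:{S}
  [2..2]={S,T0}  "a"  orig:{S}
  [3..3]={T1}  "b"  orig:{}
  [0..1]={A,B}  "ba"
  [1..2]=∅  "aa"
  [2..3]={A}  "ab"
  [0..2]=∅  "baa"
  [1..3]=∅  "aab"
  [0..3]={S}  "baab"

S ∈ T[0,3] ⇒ YES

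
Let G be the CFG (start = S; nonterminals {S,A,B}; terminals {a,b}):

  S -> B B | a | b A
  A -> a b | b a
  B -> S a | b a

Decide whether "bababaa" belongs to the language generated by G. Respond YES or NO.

Convert to CNF:
  S -> B B | T1 A | a
  A -> T0 T1 | T1 T0
  B -> S T0 | T1 T0
  T0 -> a
  T1 -> b

Fill CYK table bottom-up:
  T[0,0] 'b' = {T1}  orig:{}
  T[1,1] 'a' = {S,T0}  orig:{S}
  T[2,2] 'b' = {T1}  orig:{}
  T[3,3] 'a' = {S,T0}  orig:{S}
  T[4,4] 'b' = {T1}  orig:{}
  T[5,5] 'a' = {S,T0}  orig:{S}
  T[6,6] 'a' = {S,T0}  orig:{S}
  T[0,1] 'ba' = {A,B}
  T[1,2] 'ab' = {A}
  T[2,3] 'ba' = {A,B}
  T[3,4] 'ab' = {A}
  T[4,5] 'ba' = {A,B}
  T[5,6] 'aa' = {B}
  T[0,2] 'bab' = {S}
  T[1,3] 'aba' = ∅
  T[2,4] 'bab' = {S}
  T[3,5] 'aba' = ∅
  T[4,6] 'baa' = ∅
  T[0,3] 'baba' = {B,S}
  T[1,4] 'abab' = ∅
  T[2,5] 'baba' = {B,S}
  T[3,6] 'abaa' = ∅
  T[0,4] 'babab' = ∅
  T[1,5] 'ababa' = ∅
  T[2,6] 'babaa' = {B}
  T[0,5] 'bababa' = {S}
  T[1,6] 'ababaa' = ∅
  T[0,6] 'bababaa' = {B,S}

S ∈ T[0,6] ⇒ YES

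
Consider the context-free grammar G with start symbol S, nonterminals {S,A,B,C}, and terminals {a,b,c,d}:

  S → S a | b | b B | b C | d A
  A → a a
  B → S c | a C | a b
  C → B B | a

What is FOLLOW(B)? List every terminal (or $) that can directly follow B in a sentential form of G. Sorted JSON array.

FIRST sets, iterate to fixpoint:
round 1:
  A via A→a a: +{a}
  B via B→a C: +{a}
  C via C→B B: +{a}
  S via S→b: +{b}
  S via S→d A: +{d}
  S: {b,d}  A: {a}  B: {a}  C: {a}
round 2:
  B via B→S c: +{b,d}
  C via C→B B: +{b,d}
  S: {b,d}  A: {a}  B: {a,b,d}  C: {a,b,d}
round 3: (stable)
  S: {b,d}  A: {a}  B: {a,b,d}  C: {a,b,d}

Compute FOLLOW by fixpoint:
initialize: $ ∈ FOLLOW(S)
[1]
  B→S c: FOLLOW(S) ⊇ FIRST(c) = {c}; new: +{c}
  C→B B: FOLLOW(B) ⊇ FIRST(B) = {a,b,d}; new: +{a,b,d}
  S→S a: FOLLOW(S) ⊇ FIRST(a) = {a}; new: +{a}
  S→b B: FOLLOW(B) ⊇ FOLLOW(S) ⊇ {$,a,c}; new: +{$,c}
  S→b C: FOLLOW(C) ⊇ FOLLOW(S) ⊇ {$,a,c}; new: +{$,a,c}
  S→d A: FOLLOW(A) ⊇ FOLLOW(S) ⊇ {$,a,c}; new: +{$,a,c}
  FOLLOW(S)={$,a,c}  FOLLOW(A)={$,a,c}  FOLLOW(B)={$,a,b,c,d}  FOLLOW(C)={$,a,c}
[2]
  B→a C: FOLLOW(C) ⊇ FOLLOW(B) ⊇ {$,a,b,c,d}; new: +{b,d}
  FOLLOW(S)={$,a,c}  FOLLOW(A)={$,a,c}  FOLLOW(B)={$,a,b,c,d}  FOLLOW(C)={$,a,b,c,d}
[3] done
  FOLLOW(S)={$,a,c}  FOLLOW(A)={$,a,c}  FOLLOW(B)={$,a,b,c,d}  FOLLOW(C)={$,a,b,c,d}

FOLLOW(B) = ["$", "a", "b", "c", "d"]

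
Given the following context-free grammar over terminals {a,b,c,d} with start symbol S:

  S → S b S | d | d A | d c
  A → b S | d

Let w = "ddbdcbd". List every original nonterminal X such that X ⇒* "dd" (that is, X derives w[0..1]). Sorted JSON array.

CNF form of G:
  S -> S X3 | T1 A | T1 T2 | d
  A -> T0 S | d
  T0 -> b
  T1 -> d
  T2 -> c
  X3 -> T0 S

CYK table (by increasing span) (cells [i..j] with 0 ≤ i ≤ j ≤ 1 only):
  [0..0]={A,S,T1}  "d"  orig:{A,S}
  [1..1]={A,S,T1}  "d"  orig:{A,S}
  [0..1]={S}  "dd"

Original NTs in T[0,1] deriving "dd": ["S"]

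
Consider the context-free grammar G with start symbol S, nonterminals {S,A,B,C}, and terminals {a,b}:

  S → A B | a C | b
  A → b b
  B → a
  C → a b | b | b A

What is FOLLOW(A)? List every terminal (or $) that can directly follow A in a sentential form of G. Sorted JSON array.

FIRST sets, iterate to fixpoint:
[1]
  A via A→b b: +{b}
  B via B→a: +{a}
  C via C→a b: +{a}
  C via C→b: +{b}
  S via S→A B: +{b}
  S via S→a C: +{a}
  S: {a,b}  A: {b}  B: {a}  C: {a,b}
[2] (no change)
  S: {a,b}  A: {b}  B: {a}  C: {a,b}

Compute FOLLOW by fixpoint:
seed FOLLOW(S) with $
iter 1:
  S→A B: FOLLOW(A) ⊇ FIRST(B) = {a}; new: +{a}
  S→A B: FOLLOW(B) ⊇ FOLLOW(S) ⊇ {$}; new: +{$}
  S→a C: FOLLOW(C) ⊇ FOLLOW(S) ⊇ {$}; new: +{$}
  FOLLOW[S]={$}  FOLLOW[A]={a}  FOLLOW[B]={$}  FOLLOW[C]={$}
iter 2:
  C→b A: FOLLOW(A) ⊇ FOLLOW(C) ⊇ {$}; new: +{$}
  FOLLOW[S]={$}  FOLLOW[A]={$,a}  FOLLOW[B]={$}  FOLLOW[C]={$}
iter 3: done
  FOLLOW[S]={$}  FOLLOW[A]={$,a}  FOLLOW[B]={$}  FOLLOW[C]={$}

FOLLOW(A) = ["$", "a"]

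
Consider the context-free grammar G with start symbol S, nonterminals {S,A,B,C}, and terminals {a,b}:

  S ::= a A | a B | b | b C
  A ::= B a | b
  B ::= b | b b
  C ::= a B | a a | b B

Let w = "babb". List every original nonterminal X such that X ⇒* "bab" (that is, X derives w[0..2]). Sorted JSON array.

Convert to CNF:
  S -> T0 A | T0 B | T1 C | b
  A -> B T0 | b
  B -> T1 T1 | b
  C -> T0 B | T0 T0 | T1 B
  T0 -> a
  T1 -> b

Fill CYK table bottom-up, restricted to cells inside w[0..2]:
  T[0,0] 'b' = {A,B,S,T1}  orig:{A,B,S}
  T[1,1] 'a' = {T0}  orig:{}
  T[2,2] 'b' = {A,B,S,T1}  orig:{A,B,S}
  T[0,1] 'ba' = {A}
  T[1,2] 'ab' = {C,S}
  T[0,2] 'bab' = {S}

Original NTs in T[0,2] deriving "bab": ["S"]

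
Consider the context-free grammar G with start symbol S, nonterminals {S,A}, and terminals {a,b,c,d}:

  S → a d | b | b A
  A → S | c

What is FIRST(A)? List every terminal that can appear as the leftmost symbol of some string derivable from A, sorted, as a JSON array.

FIRST sets, iterate to fixpoint:
pass 1:
  A via A→c: +{c}
  S via S→a d: +{a}
  S via S→b: +{b}
  FIRST(S)={a,b}  FIRST(A)={c}
pass 2:
  A via A→S: +{a,b}
  FIRST(S)={a,b}  FIRST(A)={a,b,c}
pass 3: done
  FIRST(S)={a,b}  FIRST(A)={a,b,c}

FIRST(A) = ["a", "b", "c"]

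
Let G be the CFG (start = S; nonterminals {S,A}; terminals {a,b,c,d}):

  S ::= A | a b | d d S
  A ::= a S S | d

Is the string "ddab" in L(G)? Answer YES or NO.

CNF form of G:
  S -> T0 T1 | T0 X4 | T2 X5 | d
  A -> T0 X3 | d
  T0 -> a
  T1 -> b
  T2 -> d
  X3 -> S S
  X4 -> S S
  X5 -> T2 S

Fill CYK table bottom-up:
  cell(0,0) d: {A,S,T2}  orig:{A,S}
  cell(1,1) d: {A,S,T2}  orig:{A,S}
  cell(2,2) a: {T0}  orig:{}
  cell(3,3) b: {T1}  orig:{}
  cell(0,1) dd: {X3,X4,X5}  orig:{}
  cell(1,2) da: ∅
  cell(2,3) ab: {S}
  cell(0,2) dda: ∅
  cell(1,3) dab: {X3,X4,X5}  orig:{}
  cell(0,3) ddab: {S}

S ∈ T[0,3] ⇒ YES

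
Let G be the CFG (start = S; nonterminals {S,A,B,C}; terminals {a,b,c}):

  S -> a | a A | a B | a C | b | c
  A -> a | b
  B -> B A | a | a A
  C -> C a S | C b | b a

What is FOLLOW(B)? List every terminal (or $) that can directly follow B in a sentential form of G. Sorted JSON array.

FIRST sets, iterate to fixpoint:
iter 1:
  A via A→a: +{a}
  A via A→b: +{b}
  B via B→a: +{a}
  C via C→b a: +{b}
  S via S→a: +{a}
  S via S→b: +{b}
  S via S→c: +{c}
  S: {a,b,c}  A: {a,b}  B: {a}  C: {b}
iter 2: (no change)
  S: {a,b,c}  A: {a,b}  B: {a}  C: {b}

FOLLOW iteration:
FOLLOW(S) := {$}
iter 1:
  B→B A: FOLLOW(B) ⊇ FIRST(A) = {a,b}; new: +{a,b}
  B→B A: FOLLOW(A) ⊇ FOLLOW(B) ⊇ {a,b}; new: +{a,b}
  C→C a S: FOLLOW(C) ⊇ FIRST(a) = {a}; new: +{a}
  C→C a S: FOLLOW(S) ⊇ FOLLOW(C) ⊇ {a}; new: +{a}
  C→C b: FOLLOW(C) ⊇ FIRST(b) = {b}; new: +{b}
  S→a A: FOLLOW(A) ⊇ FOLLOW(S) ⊇ {$,a}; new: +{$}
  S→a B: FOLLOW(B) ⊇ FOLLOW(S) ⊇ {$,a}; new: +{$}
  S→a C: FOLLOW(C) ⊇ FOLLOW(S) ⊇ {$,a}; new: +{$}
  S: {$,a}  A: {$,a,b}  B: {$,a,b}  C: {$,a,b}
iter 2:
  C→C a S: FOLLOW(S) ⊇ FOLLOW(C) ⊇ {$,a,b}; new: +{b}
  S: {$,a,b}  A: {$,a,b}  B: {$,a,b}  C: {$,a,b}
iter 3: — fixpoint
  S: {$,a,b}  A: {$,a,b}  B: {$,a,b}  C: {$,a,b}

FOLLOW(B) = ["$", "a", "b"]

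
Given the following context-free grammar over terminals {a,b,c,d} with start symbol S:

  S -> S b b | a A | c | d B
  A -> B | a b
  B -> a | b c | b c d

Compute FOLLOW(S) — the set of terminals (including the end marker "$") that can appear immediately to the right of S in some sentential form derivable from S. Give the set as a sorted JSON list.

Compute FIRST by fixpoint:
[1]
  A via A→a b: +{a}
  B via B→a: +{a}
  B via B→b c: +{b}
  S via S→a A: +{a}
  S via S→c: +{c}
  S via S→d B: +{d}
  FIRST[S]={a,c,d}  FIRST[A]={a}  FIRST[B]={a,b}
[2]
  A via A→B: +{b}
  FIRST[S]={a,c,d}  FIRST[A]={a,b}  FIRST[B]={a,b}
[3] — fixpoint
  FIRST[S]={a,c,d}  FIRST[A]={a,b}  FIRST[B]={a,b}

Compute FOLLOW by fixpoint:
seed FOLLOW(S) with $
iter 1:
  S→S b b: FOLLOW(S) ⊇ FIRST(b) = {b}; new: +{b}
  S→a A: FOLLOW(A) ⊇ FOLLOW(S) ⊇ {$,b}; new: +{$,b}
  S→d B: FOLLOW(B) ⊇ FOLLOW(S) ⊇ {$,b}; new: +{$,b}
  S: {$,b}  A: {$,b}  B: {$,b}
iter 2: (no change)
  S: {$,b}  A: {$,b}  B: {$,b}

FOLLOW(S) = ["$", "b"]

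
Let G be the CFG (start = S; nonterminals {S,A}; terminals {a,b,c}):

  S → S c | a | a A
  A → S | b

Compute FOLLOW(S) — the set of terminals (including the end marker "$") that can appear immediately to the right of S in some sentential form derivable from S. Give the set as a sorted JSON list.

FIRST iteration:
[1]
  A via A→b: +{b}
  S via S→a: +{a}
  S: {a}  A: {b}
[2]
  A via A→S: +{a}
  S: {a}  A: {a,b}
[3] done
  S: {a}  A: {a,b}

Compute FOLLOW by fixpoint:
initialize: $ ∈ FOLLOW(S)
round 1:
  S→S c: FOLLOW(S) ⊇ FIRST(c) = {c}; new: +{c}
  S→a A: FOLLOW(A) ⊇ FOLLOW(S) ⊇ {$,c}; new: +{$,c}
  FOLLOW(S)={$,c}  FOLLOW(A)={$,c}
round 2: — fixpoint
  FOLLOW(S)={$,c}  FOLLOW(A)={$,c}

FOLLOW(S) = ["$", "c"]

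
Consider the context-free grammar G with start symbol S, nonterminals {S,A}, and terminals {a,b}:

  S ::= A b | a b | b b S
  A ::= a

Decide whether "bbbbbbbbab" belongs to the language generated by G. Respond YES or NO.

Convert to CNF:
  S -> A T0 | T0 X2 | T1 T0
  A -> a
  T0 -> b
  T1 -> a
  X2 -> T0 S

CYK fill:
  cell(0,0) b: {T0}  orig:{}
  cell(1,1) b: {T0}  orig:{}
  cell(2,2) b: {T0}  orig:{}
  cell(3,3) b: {T0}  orig:{}
  cell(4,4) b: {T0}  orig:{}
  cell(5,5) b: {T0}  orig:{}
  cell(6,6) b: {T0}  orig:{}
  cell(7,7) b: {T0}  orig:{}
  cell(8,8) a: {A,T1}  orig:{A}
  cell(9,9) b: {T0}  orig:{}
  cell(0,1) bb: ∅
  cell(1,2) bb: ∅
  cell(2,3) bb: ∅
  cell(3,4) bb: ∅
  cell(4,5) bb: ∅
  cell(5,6) bb: ∅
  cell(6,7) bb: ∅
  cell(7,8) ba: ∅
  cell(8,9) ab: {S}
  cell(0,2) bbb: ∅
  cell(1,3) bbb: ∅
  cell(2,4) bbb: ∅
  cell(3,5) bbb: ∅
  cell(4,6) bbb: ∅
  cell(5,7) bbb: ∅
  cell(6,8) bba: ∅
  cell(7,9) bab: {X2}  orig:{}
  cell(0,3) bbbb: ∅
  cell(1,4) bbbb: ∅
  cell(2,5) bbbb: ∅
  cell(3,6) bbbb: ∅
  cell(4,7) bbbb: ∅
  cell(5,8) bbba: ∅
  cell(6,9) bbab: {S}
  cell(0,4) bbbbb: ∅
  cell(1,5) bbbbb: ∅
  cell(2,6) bbbbb: ∅
  cell(3,7) bbbbb: ∅
  cell(4,8) bbbba: ∅
  cell(5,9) bbbab: {X2}  orig:{}
  cell(0,5) bbbbbb: ∅
  cell(1,6) bbbbbb: ∅
  cell(2,7) bbbbbb: ∅
  cell(3,8) bbbbba: ∅
  cell(4,9) bbbbab: {S}
  cell(0,6) bbbbbbb: ∅
  cell(1,7) bbbbbbb: ∅
  cell(2,8) bbbbbba: ∅
  cell(3,9) bbbbbab: {X2}  orig:{}
  cell(0,7) bbbbbbbb: ∅
  cell(1,8) bbbbbbba: ∅
  cell(2,9) bbbbbbab: {S}
  cell(0,8) bbbbbbbba: ∅
  cell(1,9) bbbbbbbab: {X2}  orig:{}
  cell(0,9) bbbbbbbbab: {S}

S ∈ T[0,9] ⇒ YES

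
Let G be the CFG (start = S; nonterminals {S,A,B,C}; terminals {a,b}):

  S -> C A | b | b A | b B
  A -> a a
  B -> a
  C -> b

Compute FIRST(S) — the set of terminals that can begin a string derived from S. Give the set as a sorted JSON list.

FIRST sets, iterate to fixpoint:
round 1:
  A via A→a a: +{a}
  B via B→a: +{a}
  C via C→b: +{b}
  S via S→C A: +{b}
  FIRST[S]={b}  FIRST[A]={a}  FIRST[B]={a}  FIRST[C]={b}
round 2: done
  FIRST[S]={b}  FIRST[A]={a}  FIRST[B]={a}  FIRST[C]={b}

FIRST(S) = ["b"]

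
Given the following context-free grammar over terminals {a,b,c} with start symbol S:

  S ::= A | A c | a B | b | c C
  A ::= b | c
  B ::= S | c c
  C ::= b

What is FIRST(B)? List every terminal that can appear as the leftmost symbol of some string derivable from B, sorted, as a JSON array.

FIRST sets, iterate to fixpoint:
round 1:
  A via A→b: +{b}
  A via A→c: +{c}
  B via B→c c: +{c}
  C via C→b: +{b}
  S via S→A: +{b,c}
  S via S→a B: +{a}
  S: {a,b,c}  A: {b,c}  B: {c}  C: {b}
round 2:
  B via B→S: +{a,b}
  S: {a,b,c}  A: {b,c}  B: {a,b,c}  C: {b}
round 3: (no change)
  S: {a,b,c}  A: {b,c}  B: {a,b,c}  C: {b}

FIRST(B) = ["a", "b", "c"]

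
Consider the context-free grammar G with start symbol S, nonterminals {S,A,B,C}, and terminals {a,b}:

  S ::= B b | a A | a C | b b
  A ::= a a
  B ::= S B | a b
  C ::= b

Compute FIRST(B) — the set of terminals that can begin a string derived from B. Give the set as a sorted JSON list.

FIRST iteration:
round 1:
  A via A→a a: +{a}
  B via B→a b: +{a}
  C via C→b: +{b}
  S via S→B b: +{a}
  S via S→b b: +{b}
  FIRST(S)={a,b}  FIRST(A)={a}  FIRST(B)={a}  FIRST(C)={b}
round 2:
  B via B→S B: +{b}
  FIRST(S)={a,b}  FIRST(A)={a}  FIRST(B)={a,b}  FIRST(C)={b}
round 3: — fixpoint
  FIRST(S)={a,b}  FIRST(A)={a}  FIRST(B)={a,b}  FIRST(C)={b}

FIRST(B) = ["a", "b"]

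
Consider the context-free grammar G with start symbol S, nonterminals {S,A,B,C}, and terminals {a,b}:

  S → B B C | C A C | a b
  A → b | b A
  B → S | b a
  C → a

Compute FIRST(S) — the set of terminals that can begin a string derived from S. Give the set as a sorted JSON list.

FIRST iteration:
pass 1:
  A via A→b: +{b}
  B via B→b a: +{b}
  C via C→a: +{a}
  S via S→B B C: +{b}
  S via S→C A C: +{a}
  FIRST[S]={a,b}  FIRST[A]={b}  FIRST[B]={b}  FIRST[C]={a}
pass 2:
  B via B→S: +{a}
  FIRST[S]={a,b}  FIRST[A]={b}  FIRST[B]={a,b}  FIRST[C]={a}
pass 3: (stable)
  FIRST[S]={a,b}  FIRST[A]={b}  FIRST[B]={a,b}  FIRST[C]={a}

FIRST(S) = ["a", "b"]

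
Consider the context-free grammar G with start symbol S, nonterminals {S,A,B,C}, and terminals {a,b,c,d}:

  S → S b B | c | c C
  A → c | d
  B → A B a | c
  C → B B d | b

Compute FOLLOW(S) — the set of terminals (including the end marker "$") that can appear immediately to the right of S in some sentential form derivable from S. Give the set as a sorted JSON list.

FIRST sets, iterate to fixpoint:
pass 1:
  A via A→c: +{c}
  A via A→d: +{d}
  B via B→A B a: +{c,d}
  C via C→B B d: +{c,d}
  C via C→b: +{b}
  S via S→c: +{c}
  FIRST[S]={c}  FIRST[A]={c,d}  FIRST[B]={c,d}  FIRST[C]={b,c,d}
pass 2: (stable)
  FIRST[S]={c}  FIRST[A]={c,d}  FIRST[B]={c,d}  FIRST[C]={b,c,d}

Compute FOLLOW by fixpoint:
FOLLOW(S) := {$}
[1]
  B→A B a: FOLLOW(A) ⊇ FIRST(B) = {c,d}; new: +{c,d}
  B→A B a: FOLLOW(B) ⊇ FIRST(a) = {a}; new: +{a}
  C→B B d: FOLLOW(B) ⊇ FIRST(B) = {c,d}; new: +{c,d}
  S→S b B: FOLLOW(S) ⊇ FIRST(b) = {b}; new: +{b}
  S→S b B: FOLLOW(B) ⊇ FOLLOW(S) ⊇ {$,b}; new: +{$,b}
  S→c C: FOLLOW(C) ⊇ FOLLOW(S) ⊇ {$,b}; new: +{$,b}
  FOLLOW(S)={$,b}  FOLLOW(A)={c,d}  FOLLOW(B)={$,a,b,c,d}  FOLLOW(C)={$,b}
[2] (stable)
  FOLLOW(S)={$,b}  FOLLOW(A)={c,d}  FOLLOW(B)={$,a,b,c,d}  FOLLOW(C)={$,b}

FOLLOW(S) = ["$", "b"]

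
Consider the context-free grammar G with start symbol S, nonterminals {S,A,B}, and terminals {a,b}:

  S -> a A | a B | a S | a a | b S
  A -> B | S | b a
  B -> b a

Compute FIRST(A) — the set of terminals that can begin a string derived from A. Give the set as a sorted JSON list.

FIRST iteration:
[1]
  A via A→b a: +{b}
  B via B→b a: +{b}
  S via S→a A: +{a}
  S via S→b S: +{b}
  S: {a,b}  A: {b}  B: {b}
[2]
  A via A→S: +{a}
  S: {a,b}  A: {a,b}  B: {b}
[3] done
  S: {a,b}  A: {a,b}  B: {b}

FIRST(A) = ["a", "b"]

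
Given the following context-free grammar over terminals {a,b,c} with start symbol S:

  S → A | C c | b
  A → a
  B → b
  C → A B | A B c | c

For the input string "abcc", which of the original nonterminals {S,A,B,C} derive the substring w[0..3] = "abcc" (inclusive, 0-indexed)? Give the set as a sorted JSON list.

Convert to CNF:
  S -> C T0 | a | b
  A -> a
  B -> b
  C -> A B | A X1 | c
  T0 -> c
  X1 -> B T0

CYK fill (cells [i..j] with 0 ≤ i ≤ j ≤ 3 only):
  [0..0]={A,S}  "a"
  [1..1]={B,S}  "b"
  [2..2]={C,T0}  "c"  orig:{C}
  [3..3]={C,T0}  "c"  orig:{C}
  [0..1]={C}  "ab"
  [1..2]={X1}  "bc"  orig:{}
  [2..3]={S}  "cc"
  [0..2]={C,S}  "abc"
  [1..3]=∅  "bcc"
  [0..3]={S}  "abcc"

Original NTs in T[0,3] deriving "abcc": ["S"]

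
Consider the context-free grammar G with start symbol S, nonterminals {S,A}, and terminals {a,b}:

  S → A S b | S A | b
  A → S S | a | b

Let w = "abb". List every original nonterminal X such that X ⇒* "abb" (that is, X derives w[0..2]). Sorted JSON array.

CNF form of G:
  S -> A X1 | S A | b
  A -> S S | a | b
  T0 -> b
  X1 -> S T0

Fill CYK table bottom-up, restricted to cells inside w[0..2]:
  [0..0]={A}  "a"
  [1..1]={A,S,T0}  "b"  orig:{A,S}
  [2..2]={A,S,T0}  "b"  orig:{A,S}
  [0..1]=∅  "ab"
  [1..2]={A,S,X1}  "bb"  orig:{A,S}
  [0..2]={S}  "abb"

Original NTs in T[0,2] deriving "abb": ["S"]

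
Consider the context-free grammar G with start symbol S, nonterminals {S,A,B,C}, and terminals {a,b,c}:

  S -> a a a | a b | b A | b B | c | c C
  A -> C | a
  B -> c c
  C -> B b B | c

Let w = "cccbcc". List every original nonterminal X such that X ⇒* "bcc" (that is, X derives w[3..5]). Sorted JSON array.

Convert to CNF:
  S -> T0 A | T0 B | T1 C | T2 T0 | T2 X5 | c
  A -> B X3 | a | c
  B -> T1 T1
  C -> B X4 | c
  T0 -> b
  T1 -> c
  T2 -> a
  X3 -> T0 B
  X4 -> T0 B
  X5 -> T2 T2

Fill CYK table bottom-up (cells [i..j] with 3 ≤ i ≤ j ≤ 5 only):
  [3..3]={T0}  "b"  orig:{}
  [4..4]={A,C,S,T1}  "c"  orig:{A,C,S}
  [5..5]={A,C,S,T1}  "c"  orig:{A,C,S}
  [3..4]={S}  "bc"
  [4..5]={B,S}  "cc"
  [3..5]={S,X3,X4}  "bcc"  orig:{S}

Original NTs in T[3,5] deriving "bcc": ["S"]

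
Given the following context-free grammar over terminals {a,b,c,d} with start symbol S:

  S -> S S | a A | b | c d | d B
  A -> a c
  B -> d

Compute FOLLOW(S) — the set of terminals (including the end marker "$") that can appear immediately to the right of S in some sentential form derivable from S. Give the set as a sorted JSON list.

FIRST iteration:
iter 1:
  A via A→a c: +{a}
  B via B→d: +{d}
  S via S→a A: +{a}
  S via S→b: +{b}
  S via S→c d: +{c}
  S via S→d B: +{d}
  FIRST[S]={a,b,c,d}  FIRST[A]={a}  FIRST[B]={d}
iter 2: (stable)
  FIRST[S]={a,b,c,d}  FIRST[A]={a}  FIRST[B]={d}

Compute FOLLOW by fixpoint:
FOLLOW(S) := {$}
iter 1:
  S→S S: FOLLOW(S) ⊇ FIRST(S) = {a,b,c,d}; new: +{a,b,c,d}
  S→a A: FOLLOW(A) ⊇ FOLLOW(S) ⊇ {$,a,b,c,d}; new: +{$,a,b,c,d}
  S→d B: FOLLOW(B) ⊇ FOLLOW(S) ⊇ {$,a,b,c,d}; new: +{$,a,b,c,d}
  FOLLOW[S]={$,a,b,c,d}  FOLLOW[A]={$,a,b,c,d}  FOLLOW[B]={$,a,b,c,d}
iter 2: — fixpoint
  FOLLOW[S]={$,a,b,c,d}  FOLLOW[A]={$,a,b,c,d}  FOLLOW[B]={$,a,b,c,d}

FOLLOW(S) = ["$", "a", "b", "c", "d"]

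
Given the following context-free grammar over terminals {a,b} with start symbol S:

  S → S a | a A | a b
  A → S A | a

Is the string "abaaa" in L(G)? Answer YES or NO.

Convert to CNF:
  S -> S T0 | T0 A | T0 T1
  A -> S A | a
  T0 -> a
  T1 -> b

CYK table (by increasing span):
  cell(0,0) a: {A,T0}  orig:{A}
  cell(1,1) b: {T1}  orig:{}
  cell(2,2) a: {A,T0}  orig:{A}
  cell(3,3) a: {A,T0}  orig:{A}
  cell(4,4) a: {A,T0}  orig:{A}
  cell(0,1) ab: {S}
  cell(1,2) ba: ∅
  cell(2,3) aa: {S}
  cell(3,4) aa: {S}
  cell(0,2) aba: {A,S}
  cell(1,3) baa: ∅
  cell(2,4) aaa: {A,S}
  cell(0,3) abaa: {A,S}
  cell(1,4) baaa: ∅
  cell(0,4) abaaa: {A,S}

S ∈ T[0,4] ⇒ YES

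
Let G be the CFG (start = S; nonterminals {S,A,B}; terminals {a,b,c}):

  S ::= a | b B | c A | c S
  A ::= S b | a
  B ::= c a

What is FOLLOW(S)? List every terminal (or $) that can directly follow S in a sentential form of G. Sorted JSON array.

Compute FIRST by fixpoint:
[1]
  A via A→a: +{a}
  B via B→c a: +{c}
  S via S→a: +{a}
  S via S→b B: +{b}
  S via S→c A: +{c}
  FIRST(S)={a,b,c}  FIRST(A)={a}  FIRST(B)={c}
[2]
  A via A→S b: +{b,c}
  FIRST(S)={a,b,c}  FIRST(A)={a,b,c}  FIRST(B)={c}
[3] (no change)
  FIRST(S)={a,b,c}  FIRST(A)={a,b,c}  FIRST(B)={c}

FOLLOW iteration:
seed FOLLOW(S) with $
pass 1:
  A→S b: FOLLOW(S) ⊇ FIRST(b) = {b}; new: +{b}
  S→b B: FOLLOW(B) ⊇ FOLLOW(S) ⊇ {$,b}; new: +{$,b}
  S→c A: FOLLOW(A) ⊇ FOLLOW(S) ⊇ {$,b}; new: +{$,b}
  FOLLOW(S)={$,b}  FOLLOW(A)={$,b}  FOLLOW(B)={$,b}
pass 2: done
  FOLLOW(S)={$,b}  FOLLOW(A)={$,b}  FOLLOW(B)={$,b}

FOLLOW(S) = ["$", "b"]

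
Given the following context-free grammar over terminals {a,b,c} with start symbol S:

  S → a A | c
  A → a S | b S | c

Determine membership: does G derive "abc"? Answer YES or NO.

CNF form of G:
  S -> T0 A | c
  A -> T0 S | T1 S | c
  T0 -> a
  T1 -> b

CYK fill:
  [0..0]={T0}  "a"  orig:{}
  [1..1]={T1}  "b"  orig:{}
  [2..2]={A,S}  "c"
  [0..1]=∅  "ab"
  [1..2]={A}  "bc"
  [0..2]={S}  "abc"

S ∈ T[0,2] ⇒ YES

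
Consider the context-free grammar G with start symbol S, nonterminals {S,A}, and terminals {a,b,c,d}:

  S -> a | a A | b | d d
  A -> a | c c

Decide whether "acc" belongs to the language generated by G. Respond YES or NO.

CNF form of G:
  S -> T1 A | T2 T2 | a | b
  A -> T0 T0 | a
  T0 -> c
  T1 -> a
  T2 -> d

CYK fill:
  cell(0,0) a: {A,S,T1}  orig:{A,S}
  cell(1,1) c: {T0}  orig:{}
  cell(2,2) c: {T0}  orig:{}
  cell(0,1) ac: ∅
  cell(1,2) cc: {A}
  cell(0,2) acc: {S}

S ∈ T[0,2] ⇒ YES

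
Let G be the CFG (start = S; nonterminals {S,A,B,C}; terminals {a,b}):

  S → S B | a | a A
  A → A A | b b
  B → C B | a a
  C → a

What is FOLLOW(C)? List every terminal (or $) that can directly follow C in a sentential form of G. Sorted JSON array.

FIRST iteration:
[1]
  A via A→b b: +{b}
  B via B→a a: +{a}
  C via C→a: +{a}
  S via S→a: +{a}
  S: {a}  A: {b}  B: {a}  C: {a}
[2] done
  S: {a}  A: {b}  B: {a}  C: {a}

Compute FOLLOW by fixpoint:
initialize: $ ∈ FOLLOW(S)
[1]
  A→A A: FOLLOW(A) ⊇ FIRST(A) = {b}; new: +{b}
  B→C B: FOLLOW(C) ⊇ FIRST(B) = {a}; new: +{a}
  S→S B: FOLLOW(S) ⊇ FIRST(B) = {a}; new: +{a}
  S→S B: FOLLOW(B) ⊇ FOLLOW(S) ⊇ {$,a}; new: +{$,a}
  S→a A: FOLLOW(A) ⊇ FOLLOW(S) ⊇ {$,a}; new: +{$,a}
  S: {$,a}  A: {$,a,b}  B: {$,a}  C: {a}
[2] (no change)
  S: {$,a}  A: {$,a,b}  B: {$,a}  C: {a}

FOLLOW(C) = ["a"]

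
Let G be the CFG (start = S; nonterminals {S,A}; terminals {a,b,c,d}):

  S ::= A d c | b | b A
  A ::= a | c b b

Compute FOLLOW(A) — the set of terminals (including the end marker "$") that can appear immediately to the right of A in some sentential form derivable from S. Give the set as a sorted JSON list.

Compute FIRST by fixpoint:
[1]
  A via A→a: +{a}
  A via A→c b b: +{c}
  S via S→A d c: +{a,c}
  S via S→b: +{b}
  FIRST[S]={a,b,c}  FIRST[A]={a,c}
[2] — fixpoint
  FIRST[S]={a,b,c}  FIRST[A]={a,c}

Compute FOLLOW by fixpoint:
initialize: $ ∈ FOLLOW(S)
iter 1:
  S→A d c: FOLLOW(A) ⊇ FIRST(d) = {d}; new: +{d}
  S→b A: FOLLOW(A) ⊇ FOLLOW(S) ⊇ {$}; new: +{$}
  FOLLOW(S)={$}  FOLLOW(A)={$,d}
iter 2: done
  FOLLOW(S)={$}  FOLLOW(A)={$,d}

FOLLOW(A) = ["$", "d"]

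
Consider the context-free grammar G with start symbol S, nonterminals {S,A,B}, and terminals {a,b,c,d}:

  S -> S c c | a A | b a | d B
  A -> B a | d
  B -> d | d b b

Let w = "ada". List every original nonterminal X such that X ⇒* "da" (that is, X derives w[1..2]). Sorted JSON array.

CNF form of G:
  S -> S X5 | T0 A | T1 B | T2 T0
  A -> B T0 | d
  B -> T1 X4 | d
  T0 -> a
  T1 -> d
  T2 -> b
  T3 -> c
  X4 -> T2 T2
  X5 -> T3 T3

CYK table (by increasing span) (cells [i..j] with 1 ≤ i ≤ j ≤ 2 only):
  T[1,1] 'd' = {A,B,T1}  orig:{A,B}
  T[2,2] 'a' = {T0}  orig:{}
  T[1,2] 'da' = {A}

Original NTs in T[1,2] deriving "da": ["A"]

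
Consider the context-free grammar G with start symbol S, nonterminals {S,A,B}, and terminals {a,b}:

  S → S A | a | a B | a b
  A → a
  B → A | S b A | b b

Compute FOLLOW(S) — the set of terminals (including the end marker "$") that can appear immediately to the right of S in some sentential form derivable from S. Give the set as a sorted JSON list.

Compute FIRST by fixpoint:
iter 1:
  A via A→a: +{a}
  B via B→A: +{a}
  B via B→b b: +{b}
  S via S→a: +{a}
  FIRST(S)={a}  FIRST(A)={a}  FIRST(B)={a,b}
iter 2: — fixpoint
  FIRST(S)={a}  FIRST(A)={a}  FIRST(B)={a,b}

Compute FOLLOW by fixpoint:
seed FOLLOW(S) with $
round 1:
  B→S b A: FOLLOW(S) ⊇ FIRST(b) = {b}; new: +{b}
  S→S A: FOLLOW(S) ⊇ FIRST(A) = {a}; new: +{a}
  S→S A: FOLLOW(A) ⊇ FOLLOW(S) ⊇ {$,a,b}; new: +{$,a,b}
  S→a B: FOLLOW(B) ⊇ FOLLOW(S) ⊇ {$,a,b}; new: +{$,a,b}
  FOLLOW[S]={$,a,b}  FOLLOW[A]={$,a,b}  FOLLOW[B]={$,a,b}
round 2: — fixpoint
  FOLLOW[S]={$,a,b}  FOLLOW[A]={$,a,b}  FOLLOW[B]={$,a,b}

FOLLOW(S) = ["$", "a", "b"]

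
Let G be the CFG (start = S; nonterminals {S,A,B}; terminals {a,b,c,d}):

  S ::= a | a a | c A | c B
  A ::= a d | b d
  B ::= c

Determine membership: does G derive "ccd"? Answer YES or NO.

Convert to CNF:
  S -> T0 T0 | T3 A | T3 B | a
  A -> T0 T1 | T2 T1
  B -> c
  T0 -> a
  T1 -> d
  T2 -> b
  T3 -> c

Fill CYK table bottom-up:
  T[0,0] 'c' = {B,T3}  orig:{B}
  T[1,1] 'c' = {B,T3}  orig:{B}
  T[2,2] 'd' = {T1}  orig:{}
  T[0,1] 'cc' = {S}
  T[1,2] 'cd' = ∅
  T[0,2] 'ccd' = ∅

S ∉ T[0,2] ⇒ NO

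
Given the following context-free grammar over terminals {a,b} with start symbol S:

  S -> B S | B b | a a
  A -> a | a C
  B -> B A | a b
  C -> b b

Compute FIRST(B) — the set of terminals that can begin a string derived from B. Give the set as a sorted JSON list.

Compute FIRST by fixpoint:
iter 1:
  A via A→a: +{a}
  B via B→a b: +{a}
  C via C→b b: +{b}
  S via S→B S: +{a}
  S: {a}  A: {a}  B: {a}  C: {b}
iter 2: — fixpoint
  S: {a}  A: {a}  B: {a}  C: {b}

FIRST(B) = ["a"]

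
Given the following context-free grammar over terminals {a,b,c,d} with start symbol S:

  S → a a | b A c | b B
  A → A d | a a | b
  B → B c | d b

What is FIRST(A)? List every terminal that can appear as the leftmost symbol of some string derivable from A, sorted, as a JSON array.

FIRST iteration:
round 1:
  A via A→a a: +{a}
  A via A→b: +{b}
  B via B→d b: +{d}
  S via S→a a: +{a}
  S via S→b A c: +{b}
  S: {a,b}  A: {a,b}  B: {d}
round 2: (stable)
  S: {a,b}  A: {a,b}  B: {d}

FIRST(A) = ["a", "b"]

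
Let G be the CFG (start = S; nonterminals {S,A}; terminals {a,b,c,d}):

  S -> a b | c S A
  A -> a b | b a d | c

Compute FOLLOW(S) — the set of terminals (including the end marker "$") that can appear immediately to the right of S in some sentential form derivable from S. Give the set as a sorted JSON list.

Compute FIRST by fixpoint:
[1]
  A via A→a b: +{a}
  A via A→b a d: +{b}
  A via A→c: +{c}
  S via S→a b: +{a}
  S via S→c S A: +{c}
  FIRST(S)={a,c}  FIRST(A)={a,b,c}
[2] (no change)
  FIRST(S)={a,c}  FIRST(A)={a,b,c}

FOLLOW iteration:
FOLLOW(S) := {$}
iter 1:
  S→c S A: FOLLOW(S) ⊇ FIRST(A) = {a,b,c}; new: +{a,b,c}
  S→c S A: FOLLOW(A) ⊇ FOLLOW(S) ⊇ {$,a,b,c}; new: +{$,a,b,c}
  FOLLOW[S]={$,a,b,c}  FOLLOW[A]={$,a,b,c}
iter 2: (stable)
  FOLLOW[S]={$,a,b,c}  FOLLOW[A]={$,a,b,c}

FOLLOW(S) = ["$", "a", "b", "c"]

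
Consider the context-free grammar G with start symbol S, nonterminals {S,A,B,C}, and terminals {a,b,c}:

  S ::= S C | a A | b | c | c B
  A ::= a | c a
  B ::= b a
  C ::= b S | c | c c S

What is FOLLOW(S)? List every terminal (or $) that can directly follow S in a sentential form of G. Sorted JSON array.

Compute FIRST by fixpoint:
[1]
  A via A→a: +{a}
  A via A→c a: +{c}
  B via B→b a: +{b}
  C via C→b S: +{b}
  C via C→c: +{c}
  S via S→a A: +{a}
  S via S→b: +{b}
  S via S→c: +{c}
  FIRST(S)={a,b,c}  FIRST(A)={a,c}  FIRST(B)={b}  FIRST(C)={b,c}
[2] (no change)
  FIRST(S)={a,b,c}  FIRST(A)={a,c}  FIRST(B)={b}  FIRST(C)={b,c}

FOLLOW iteration:
seed FOLLOW(S) with $
round 1:
  S→S C: FOLLOW(S) ⊇ FIRST(C) = {b,c}; new: +{b,c}
  S→S C: FOLLOW(C) ⊇ FOLLOW(S) ⊇ {$,b,c}; new: +{$,b,c}
  S→a A: FOLLOW(A) ⊇ FOLLOW(S) ⊇ {$,b,c}; new: +{$,b,c}
  S→c B: FOLLOW(B) ⊇ FOLLOW(S) ⊇ {$,b,c}; new: +{$,b,c}
  FOLLOW(S)={$,b,c}  FOLLOW(A)={$,b,c}  FOLLOW(B)={$,b,c}  FOLLOW(C)={$,b,c}
round 2: (no change)
  FOLLOW(S)={$,b,c}  FOLLOW(A)={$,b,c}  FOLLOW(B)={$,b,c}  FOLLOW(C)={$,b,c}

FOLLOW(S) = ["$", "b", "c"]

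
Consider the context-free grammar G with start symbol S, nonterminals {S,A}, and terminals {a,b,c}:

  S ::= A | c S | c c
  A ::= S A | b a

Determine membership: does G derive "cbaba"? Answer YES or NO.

CNF form of G:
  S -> S A | T0 T1 | T2 S | T2 T2
  A -> S A | T0 T1
  T0 -> b
  T1 -> a
  T2 -> c

CYK table (by increasing span):
  [0..0]={T2}  "c"  orig:{}
  [1..1]={T0}  "b"  orig:{}
  [2..2]={T1}  "a"  orig:{}
  [3..3]={T0}  "b"  orig:{}
  [4..4]={T1}  "a"  orig:{}
  [0..1]=∅  "cb"
  [1..2]={A,S}  "ba"
  [2..3]=∅  "ab"
  [3..4]={A,S}  "ba"
  [0..2]={S}  "cba"
  [1..3]=∅  "bab"
  [2..4]=∅  "aba"
  [0..3]=∅  "cbab"
  [1..4]={A,S}  "baba"
  [0..4]={A,S}  "cbaba"

S ∈ T[0,4] ⇒ YES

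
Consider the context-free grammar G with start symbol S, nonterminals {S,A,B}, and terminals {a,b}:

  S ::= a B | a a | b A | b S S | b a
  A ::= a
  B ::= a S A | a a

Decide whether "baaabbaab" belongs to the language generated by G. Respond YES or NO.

Convert to CNF:
  S -> T0 B | T0 T0 | T1 A | T1 T0 | T1 X3
  A -> a
  B -> T0 T0 | T0 X2
  T0 -> a
  T1 -> b
  X2 -> S A
  X3 -> S S

Fill CYK table bottom-up:
  cell(0,0) b: {T1}  orig:{}
  cell(1,1) a: {A,T0}  orig:{A}
  cell(2,2) a: {A,T0}  orig:{A}
  cell(3,3) a: {A,T0}  orig:{A}
  cell(4,4) b: {T1}  orig:{}
  cell(5,5) b: {T1}  orig:{}
  cell(6,6) a: {A,T0}  orig:{A}
  cell(7,7) a: {A,T0}  orig:{A}
  cell(8,8) b: {T1}  orig:{}
  cell(0,1) ba: {S}
  cell(1,2) aa: {B,S}
  cell(2,3) aa: {B,S}
  cell(3,4) ab: ∅
  cell(4,5) bb: ∅
  cell(5,6) ba: {S}
  cell(6,7) aa: {B,S}
  cell(7,8) ab: ∅
  cell(0,2) baa: {X2}  orig:{}
  cell(1,3) aaa: {S,X2}  orig:{S}
  cell(2,4) aab: ∅
  cell(3,5) abb: ∅
  cell(4,6) bba: ∅
  cell(5,7) baa: {X2}  orig:{}
  cell(6,8) aab: ∅
  cell(0,3) baaa: {X3}  orig:{}
  cell(1,4) aaab: ∅
  cell(2,5) aabb: ∅
  cell(3,6) abba: ∅
  cell(4,7) bbaa: ∅
  cell(5,8) baab: ∅
  cell(0,4) baaab: ∅
  cell(1,5) aaabb: ∅
  cell(2,6) aabba: ∅
  cell(3,7) abbaa: ∅
  cell(4,8) bbaab: ∅
  cell(0,5) baaabb: ∅
  cell(1,6) aaabba: ∅
  cell(2,7) aabbaa: ∅
  cell(3,8) abbaab: ∅
  cell(0,6) baaabba: ∅
  cell(1,7) aaabbaa: ∅
  cell(2,8) aabbaab: ∅
  cell(0,7) baaabbaa: ∅
  cell(1,8) aaabbaab: ∅
  cell(0,8) baaabbaab: ∅

S ∉ T[0,8] ⇒ NO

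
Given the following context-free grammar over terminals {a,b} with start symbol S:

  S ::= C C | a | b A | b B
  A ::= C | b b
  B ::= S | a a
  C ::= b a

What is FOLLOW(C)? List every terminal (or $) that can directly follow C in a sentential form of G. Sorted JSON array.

FIRST sets, iterate to fixpoint:
iter 1:
  A via A→b b: +{b}
  B via B→a a: +{a}
  C via C→b a: +{b}
  S via S→C C: +{b}
  S via S→a: +{a}
  FIRST[S]={a,b}  FIRST[A]={b}  FIRST[B]={a}  FIRST[C]={b}
iter 2:
  B via B→S: +{b}
  FIRST[S]={a,b}  FIRST[A]={b}  FIRST[B]={a,b}  FIRST[C]={b}
iter 3: — fixpoint
  FIRST[S]={a,b}  FIRST[A]={b}  FIRST[B]={a,b}  FIRST[C]={b}

Compute FOLLOW by fixpoint:
FOLLOW(S) := {$}
round 1:
  S→C C: FOLLOW(C) ⊇ FIRST(C) = {b}; new: +{b}
  S→C C: FOLLOW(C) ⊇ FOLLOW(S) ⊇ {$}; new: +{$}
  S→b A: FOLLOW(A) ⊇ FOLLOW(S) ⊇ {$}; new: +{$}
  S→b B: FOLLOW(B) ⊇ FOLLOW(S) ⊇ {$}; new: +{$}
  FOLLOW[S]={$}  FOLLOW[A]={$}  FOLLOW[B]={$}  FOLLOW[C]={$,b}
round 2: (stable)
  FOLLOW[S]={$}  FOLLOW[A]={$}  FOLLOW[B]={$}  FOLLOW[C]={$,b}

FOLLOW(C) = ["$", "b"]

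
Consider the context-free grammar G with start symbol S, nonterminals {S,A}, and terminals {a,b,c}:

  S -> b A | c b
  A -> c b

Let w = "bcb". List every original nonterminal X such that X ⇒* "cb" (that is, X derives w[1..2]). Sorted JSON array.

Convert to CNF:
  S -> T0 T1 | T1 A
  A -> T0 T1
  T0 -> c
  T1 -> b

CYK table (by increasing span) — only the sub-triangle for w[1..2]:
  T[1,1] 'c' = {T0}  orig:{}
  T[2,2] 'b' = {T1}  orig:{}
  T[1,2] 'cb' = {A,S}

Original NTs in T[1,2] deriving "cb": ["A", "S"]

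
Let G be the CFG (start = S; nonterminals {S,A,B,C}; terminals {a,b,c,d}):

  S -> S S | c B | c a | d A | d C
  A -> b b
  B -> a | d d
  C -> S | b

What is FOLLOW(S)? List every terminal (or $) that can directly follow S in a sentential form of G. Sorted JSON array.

FIRST sets, iterate to fixpoint:
pass 1:
  A via A→b b: +{b}
  B via B→a: +{a}
  B via B→d d: +{d}
  C via C→b: +{b}
  S via S→c B: +{c}
  S via S→d A: +{d}
  FIRST[S]={c,d}  FIRST[A]={b}  FIRST[B]={a,d}  FIRST[C]={b}
pass 2:
  C via C→S: +{c,d}
  FIRST[S]={c,d}  FIRST[A]={b}  FIRST[B]={a,d}  FIRST[C]={b,c,d}
pass 3: done
  FIRST[S]={c,d}  FIRST[A]={b}  FIRST[B]={a,d}  FIRST[C]={b,c,d}

FOLLOW sets:
FOLLOW(S) := {$}
[1]
  S→S S: FOLLOW(S) ⊇ FIRST(S) = {c,d}; new: +{c,d}
  S→c B: FOLLOW(B) ⊇ FOLLOW(S) ⊇ {$,c,d}; new: +{$,c,d}
  S→d A: FOLLOW(A) ⊇ FOLLOW(S) ⊇ {$,c,d}; new: +{$,c,d}
  S→d C: FOLLOW(C) ⊇ FOLLOW(S) ⊇ {$,c,d}; new: +{$,c,d}
  FOLLOW[S]={$,c,d}  FOLLOW[A]={$,c,d}  FOLLOW[B]={$,c,d}  FOLLOW[C]={$,c,d}
[2] (no change)
  FOLLOW[S]={$,c,d}  FOLLOW[A]={$,c,d}  FOLLOW[B]={$,c,d}  FOLLOW[C]={$,c,d}

FOLLOW(S) = ["$", "c", "d"]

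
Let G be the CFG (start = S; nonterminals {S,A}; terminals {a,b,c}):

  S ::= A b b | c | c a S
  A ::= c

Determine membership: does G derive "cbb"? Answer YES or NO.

CNF form of G:
  S -> A X3 | T1 X4 | c
  A -> c
  T0 -> b
  T1 -> c
  T2 -> a
  X3 -> T0 T0
  X4 -> T2 S

CYK fill:
  T[0,0] 'c' = {A,S,T1}  orig:{A,S}
  T[1,1] 'b' = {T0}  orig:{}
  T[2,2] 'b' = {T0}  orig:{}
  T[0,1] 'cb' = ∅
  T[1,2] 'bb' = {X3}  orig:{}
  T[0,2] 'cbb' = {S}

S ∈ T[0,2] ⇒ YES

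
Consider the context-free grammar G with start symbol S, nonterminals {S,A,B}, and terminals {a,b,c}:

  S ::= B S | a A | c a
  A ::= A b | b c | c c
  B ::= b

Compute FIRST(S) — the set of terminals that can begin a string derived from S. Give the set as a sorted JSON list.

FIRST sets, iterate to fixpoint:
round 1:
  A via A→b c: +{b}
  A via A→c c: +{c}
  B via B→b: +{b}
  S via S→B S: +{b}
  S via S→a A: +{a}
  S via S→c a: +{c}
  FIRST[S]={a,b,c}  FIRST[A]={b,c}  FIRST[B]={b}
round 2: — fixpoint
  FIRST[S]={a,b,c}  FIRST[A]={b,c}  FIRST[B]={b}

FIRST(S) = ["a", "b", "c"]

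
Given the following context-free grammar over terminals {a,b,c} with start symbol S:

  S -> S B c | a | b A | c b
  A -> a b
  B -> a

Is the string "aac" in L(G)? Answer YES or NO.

CNF form of G:
  S -> S X3 | T1 A | T2 T1 | a
  A -> T0 T1
  B -> a
  T0 -> a
  T1 -> b
  T2 -> c
  X3 -> B T2

CYK fill:
  [0..0]={B,S,T0}  "a"  orig:{B,S}
  [1..1]={B,S,T0}  "a"  orig:{B,S}
  [2..2]={T2}  "c"  orig:{}
  [0..1]=∅  "aa"
  [1..2]={X3}  "ac"  orig:{}
  [0..2]={S}  "aac"

S ∈ T[0,2] ⇒ YES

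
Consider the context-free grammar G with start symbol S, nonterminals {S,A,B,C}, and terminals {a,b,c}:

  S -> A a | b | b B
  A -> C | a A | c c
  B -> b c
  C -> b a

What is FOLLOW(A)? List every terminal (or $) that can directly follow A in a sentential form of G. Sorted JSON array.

FIRST sets, iterate to fixpoint:
pass 1:
  A via A→a A: +{a}
  A via A→c c: +{c}
  B via B→b c: +{b}
  C via C→b a: +{b}
  S via S→A a: +{a,c}
  S via S→b: +{b}
  FIRST(S)={a,b,c}  FIRST(A)={a,c}  FIRST(B)={b}  FIRST(C)={b}
pass 2:
  A via A→C: +{b}
  FIRST(S)={a,b,c}  FIRST(A)={a,b,c}  FIRST(B)={b}  FIRST(C)={b}
pass 3: done
  FIRST(S)={a,b,c}  FIRST(A)={a,b,c}  FIRST(B)={b}  FIRST(C)={b}

FOLLOW sets:
initialize: $ ∈ FOLLOW(S)
[1]
  S→A a: FOLLOW(A) ⊇ FIRST(a) = {a}; new: +{a}
  S→b B: FOLLOW(B) ⊇ FOLLOW(S) ⊇ {$}; new: +{$}
  S: {$}  A: {a}  B: {$}  C: {}
[2]
  A→C: FOLLOW(C) ⊇ FOLLOW(A) ⊇ {a}; new: +{a}
  S: {$}  A: {a}  B: {$}  C: {a}
[3] — fixpoint
  S: {$}  A: {a}  B: {$}  C: {a}

FOLLOW(A) = ["a"]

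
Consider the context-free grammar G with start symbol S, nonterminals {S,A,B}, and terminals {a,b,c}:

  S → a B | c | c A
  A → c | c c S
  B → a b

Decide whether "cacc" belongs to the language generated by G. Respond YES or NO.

CNF form of G:
  S -> T0 A | T1 B | c
  A -> T0 X3 | c
  B -> T1 T2
  T0 -> c
  T1 -> a
  T2 -> b
  X3 -> T0 S

Fill CYK table bottom-up:
  cell(0,0) c: {A,S,T0}  orig:{A,S}
  cell(1,1) a: {T1}  orig:{}
  cell(2,2) c: {A,S,T0}  orig:{A,S}
  cell(3,3) c: {A,S,T0}  orig:{A,S}
  cell(0,1) ca: ∅
  cell(1,2) ac: ∅
  cell(2,3) cc: {S,X3}  orig:{S}
  cell(0,2) cac: ∅
  cell(1,3) acc: ∅
  cell(0,3) cacc: ∅

S ∉ T[0,3] ⇒ NO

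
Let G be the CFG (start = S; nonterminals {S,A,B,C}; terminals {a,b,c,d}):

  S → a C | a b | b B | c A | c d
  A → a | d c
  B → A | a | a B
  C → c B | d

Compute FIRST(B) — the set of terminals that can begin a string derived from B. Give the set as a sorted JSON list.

FIRST iteration:
round 1:
  A via A→a: +{a}
  A via A→d c: +{d}
  B via B→A: +{a,d}
  C via C→c B: +{c}
  C via C→d: +{d}
  S via S→a C: +{a}
  S via S→b B: +{b}
  S via S→c A: +{c}
  S: {a,b,c}  A: {a,d}  B: {a,d}  C: {c,d}
round 2: (no change)
  S: {a,b,c}  A: {a,d}  B: {a,d}  C: {c,d}

FIRST(B) = ["a", "d"]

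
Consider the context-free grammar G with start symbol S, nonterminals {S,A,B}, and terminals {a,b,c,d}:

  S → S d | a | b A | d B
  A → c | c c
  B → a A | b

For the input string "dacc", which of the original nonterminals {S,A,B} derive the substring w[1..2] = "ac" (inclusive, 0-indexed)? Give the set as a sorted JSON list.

CNF form of G:
  S -> S T2 | T2 B | T3 A | a
  A -> T0 T0 | c
  B -> T1 A | b
  T0 -> c
  T1 -> a
  T2 -> d
  T3 -> b

CYK fill, restricted to cells inside w[1..2]:
  T[1,1] 'a' = {S,T1}  orig:{S}
  T[2,2] 'c' = {A,T0}  orig:{A}
  T[1,2] 'ac' = {B}

Original NTs in T[1,2] deriving "ac": ["B"]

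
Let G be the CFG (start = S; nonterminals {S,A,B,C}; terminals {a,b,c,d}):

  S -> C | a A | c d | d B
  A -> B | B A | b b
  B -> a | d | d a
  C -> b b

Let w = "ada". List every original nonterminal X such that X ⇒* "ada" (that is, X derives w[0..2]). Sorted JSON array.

CNF form of G:
  S -> T0 T0 | T1 B | T2 A | T3 T1
  A -> B A | T0 T0 | T1 T2 | a | d
  B -> T1 T2 | a | d
  C -> T0 T0
  T0 -> b
  T1 -> d
  T2 -> a
  T3 -> c

CYK fill (cells [i..j] with 0 ≤ i ≤ j ≤ 2 only):
  cell(0,0) a: {A,B,T2}  orig:{A,B}
  cell(1,1) d: {A,B,T1}  orig:{A,B}
  cell(2,2) a: {A,B,T2}  orig:{A,B}
  cell(0,1) ad: {A,S}
  cell(1,2) da: {A,B,S}
  cell(0,2) ada: {A,S}

Original NTs in T[0,2] deriving "ada": ["A", "S"]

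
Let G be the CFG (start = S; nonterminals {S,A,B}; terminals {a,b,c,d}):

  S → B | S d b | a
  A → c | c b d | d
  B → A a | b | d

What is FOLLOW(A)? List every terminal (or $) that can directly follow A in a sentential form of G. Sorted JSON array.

FIRST sets, iterate to fixpoint:
pass 1:
  A via A→c: +{c}
  A via A→d: +{d}
  B via B→A a: +{c,d}
  B via B→b: +{b}
  S via S→B: +{b,c,d}
  S via S→a: +{a}
  FIRST(S)={a,b,c,d}  FIRST(A)={c,d}  FIRST(B)={b,c,d}
pass 2: — fixpoint
  FIRST(S)={a,b,c,d}  FIRST(A)={c,d}  FIRST(B)={b,c,d}

FOLLOW iteration:
seed FOLLOW(S) with $
pass 1:
  B→A a: FOLLOW(A) ⊇ FIRST(a) = {a}; new: +{a}
  S→B: FOLLOW(B) ⊇ FOLLOW(S) ⊇ {$}; new: +{$}
  S→S d b: FOLLOW(S) ⊇ FIRST(d) = {d}; new: +{d}
  FOLLOW[S]={$,d}  FOLLOW[A]={a}  FOLLOW[B]={$}
pass 2:
  S→B: FOLLOW(B) ⊇ FOLLOW(S) ⊇ {$,d}; new: +{d}
  FOLLOW[S]={$,d}  FOLLOW[A]={a}  FOLLOW[B]={$,d}
pass 3: (no change)
  FOLLOW[S]={$,d}  FOLLOW[A]={a}  FOLLOW[B]={$,d}

FOLLOW(A) = ["a"]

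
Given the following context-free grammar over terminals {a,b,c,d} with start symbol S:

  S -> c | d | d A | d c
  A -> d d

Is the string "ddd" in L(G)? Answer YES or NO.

Convert to CNF:
  S -> T0 A | T0 T1 | c | d
  A -> T0 T0
  T0 -> d
  T1 -> c

Fill CYK table bottom-up:
  T[0,0] 'd' = {S,T0}  orig:{S}
  T[1,1] 'd' = {S,T0}  orig:{S}
  T[2,2] 'd' = {S,T0}  orig:{S}
  T[0,1] 'dd' = {A}
  T[1,2] 'dd' = {A}
  T[0,2] 'ddd' = {S}

S ∈ T[0,2] ⇒ YES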